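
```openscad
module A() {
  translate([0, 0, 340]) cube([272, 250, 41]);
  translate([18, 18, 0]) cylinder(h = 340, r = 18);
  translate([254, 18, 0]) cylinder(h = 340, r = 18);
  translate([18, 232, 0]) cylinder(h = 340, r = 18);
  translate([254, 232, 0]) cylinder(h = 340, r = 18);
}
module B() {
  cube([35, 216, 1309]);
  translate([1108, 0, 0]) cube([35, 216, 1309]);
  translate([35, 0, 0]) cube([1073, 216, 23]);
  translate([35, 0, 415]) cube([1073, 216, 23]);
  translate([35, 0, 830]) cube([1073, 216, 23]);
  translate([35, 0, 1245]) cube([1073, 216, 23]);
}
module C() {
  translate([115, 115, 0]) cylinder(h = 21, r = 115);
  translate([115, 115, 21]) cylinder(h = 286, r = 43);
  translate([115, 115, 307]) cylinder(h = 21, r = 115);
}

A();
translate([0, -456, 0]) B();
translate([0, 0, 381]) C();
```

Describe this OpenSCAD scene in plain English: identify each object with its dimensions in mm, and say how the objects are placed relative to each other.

A is a simple wooden stool: a rectangular seat 272 mm (x) by 250 mm (y), 41 mm thick, top face at z = 381 mm, on four round legs, each 36 mm in diameter. The legs rest on z = 0, each leg's axis is inset half a diameter from the nearest pair of seat edges (so the leg's bounding box is flush with the corner).

B is a bookshelf 1143 mm wide overall, 216 mm deep and 1309 mm tall. The two sides are 35 mm thick vertical panels. 4 horizontal shelves of 23 mm thickness span between the inner faces of the sides; the lowest shelf sits on the floor and shelves are stacked with a clear vertical gap of 392 mm between each pair.

C is a spool: two coaxial disc flanges of radius 115 mm and thickness 21 mm, joined by a core cylinder of radius 43 mm and height 286 mm. The lower flange rests on z = 0 and the three cylinders share a vertical axis.

The bookshelf is on the floor beside the stool on its −y side. The spool is on top of the stool.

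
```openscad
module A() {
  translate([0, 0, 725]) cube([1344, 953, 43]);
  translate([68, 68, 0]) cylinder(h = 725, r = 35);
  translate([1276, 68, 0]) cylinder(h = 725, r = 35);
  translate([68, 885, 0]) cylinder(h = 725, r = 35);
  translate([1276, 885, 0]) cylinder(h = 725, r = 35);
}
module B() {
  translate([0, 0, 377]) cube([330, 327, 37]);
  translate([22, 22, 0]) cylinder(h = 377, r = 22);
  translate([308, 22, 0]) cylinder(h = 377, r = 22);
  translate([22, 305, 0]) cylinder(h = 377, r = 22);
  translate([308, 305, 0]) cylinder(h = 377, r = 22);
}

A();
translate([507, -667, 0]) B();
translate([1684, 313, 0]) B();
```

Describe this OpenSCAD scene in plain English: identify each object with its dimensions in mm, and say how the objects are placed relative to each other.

A is a rectangular dining table. The top is 1344×953×43 mm with its upper surface at z = 768 mm. It stands on four round legs of 70 mm diameter, each leg's bounding box inset 33 mm from the nearest pair of top edges, running from the floor to the underside of the top.

B is a four-legged stool. The seat is a 330×327×37 mm slab whose top surface is at z = 414 mm; four round legs, each 44 mm in diameter, run from the floor (z = 0) to the underside of the seat, each leg's axis is inset half a diameter from the nearest pair of seat edges (so the leg's bounding box is flush with the corner).

Two stools sit around the table at the −y, +x sides.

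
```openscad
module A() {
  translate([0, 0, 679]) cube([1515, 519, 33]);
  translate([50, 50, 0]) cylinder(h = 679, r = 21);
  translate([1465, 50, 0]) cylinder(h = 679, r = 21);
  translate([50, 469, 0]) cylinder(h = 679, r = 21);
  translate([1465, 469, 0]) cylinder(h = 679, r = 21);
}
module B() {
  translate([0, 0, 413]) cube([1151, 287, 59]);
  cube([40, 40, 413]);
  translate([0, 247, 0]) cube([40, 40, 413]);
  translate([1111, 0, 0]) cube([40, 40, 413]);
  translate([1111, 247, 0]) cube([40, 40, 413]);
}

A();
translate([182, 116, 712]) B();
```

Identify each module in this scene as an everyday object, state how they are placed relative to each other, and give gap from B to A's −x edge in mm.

The bench's min-x is at 182; the table's min-x is 0; gap = 182 mm.

A is a table. B is a bench. The bench is on top of the table, centred. The gap from the bench to the table's −x edge is 182 mm.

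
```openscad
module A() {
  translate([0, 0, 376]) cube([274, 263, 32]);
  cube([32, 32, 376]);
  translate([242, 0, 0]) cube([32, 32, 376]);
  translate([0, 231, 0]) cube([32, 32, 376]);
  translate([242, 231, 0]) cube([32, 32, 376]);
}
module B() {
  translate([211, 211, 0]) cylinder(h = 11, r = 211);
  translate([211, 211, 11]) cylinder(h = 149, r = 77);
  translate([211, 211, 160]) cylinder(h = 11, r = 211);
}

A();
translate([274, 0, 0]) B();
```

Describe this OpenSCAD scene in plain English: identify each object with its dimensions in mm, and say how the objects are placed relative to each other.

A is a four-legged stool. The seat is 274×263 mm, 32 mm thick, top at z = 408 mm. It stands on four square legs, each 32×32 mm in cross-section, from z = 0 to the seat underside, each flush with a corner of the seat.

B is a spool: two coaxial disc flanges of radius 211 mm and thickness 11 mm, joined by a core cylinder of radius 77 mm and height 149 mm. The lower flange rests on z = 0 and the three cylinders share a vertical axis.

The spool is against the stool's +x side, with their −y faces flush.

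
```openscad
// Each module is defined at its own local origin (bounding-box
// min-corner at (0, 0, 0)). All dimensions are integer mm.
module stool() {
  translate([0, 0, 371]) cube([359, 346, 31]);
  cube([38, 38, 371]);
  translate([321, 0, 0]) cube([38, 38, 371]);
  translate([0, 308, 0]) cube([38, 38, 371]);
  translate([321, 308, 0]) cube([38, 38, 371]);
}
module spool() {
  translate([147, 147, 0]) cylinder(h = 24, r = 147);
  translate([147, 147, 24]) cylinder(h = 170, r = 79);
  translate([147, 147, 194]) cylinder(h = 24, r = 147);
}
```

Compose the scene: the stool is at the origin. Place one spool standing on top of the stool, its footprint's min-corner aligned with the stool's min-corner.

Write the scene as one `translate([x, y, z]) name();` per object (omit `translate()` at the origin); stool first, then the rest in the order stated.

stool();
translate([0, 0, 402]) spool();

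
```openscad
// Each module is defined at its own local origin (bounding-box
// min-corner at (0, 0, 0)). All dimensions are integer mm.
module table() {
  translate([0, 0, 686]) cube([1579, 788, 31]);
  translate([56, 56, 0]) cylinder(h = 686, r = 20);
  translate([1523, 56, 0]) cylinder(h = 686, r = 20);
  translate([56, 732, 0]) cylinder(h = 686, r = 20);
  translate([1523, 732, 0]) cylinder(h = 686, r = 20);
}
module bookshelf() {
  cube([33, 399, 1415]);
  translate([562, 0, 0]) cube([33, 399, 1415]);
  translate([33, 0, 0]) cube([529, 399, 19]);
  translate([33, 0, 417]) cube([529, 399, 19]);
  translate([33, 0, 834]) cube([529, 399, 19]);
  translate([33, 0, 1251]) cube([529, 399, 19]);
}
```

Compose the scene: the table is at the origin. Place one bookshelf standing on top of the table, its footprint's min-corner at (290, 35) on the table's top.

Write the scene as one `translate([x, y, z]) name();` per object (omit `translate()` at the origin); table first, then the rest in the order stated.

table();
translate([290, 35, 717]) bookshelf();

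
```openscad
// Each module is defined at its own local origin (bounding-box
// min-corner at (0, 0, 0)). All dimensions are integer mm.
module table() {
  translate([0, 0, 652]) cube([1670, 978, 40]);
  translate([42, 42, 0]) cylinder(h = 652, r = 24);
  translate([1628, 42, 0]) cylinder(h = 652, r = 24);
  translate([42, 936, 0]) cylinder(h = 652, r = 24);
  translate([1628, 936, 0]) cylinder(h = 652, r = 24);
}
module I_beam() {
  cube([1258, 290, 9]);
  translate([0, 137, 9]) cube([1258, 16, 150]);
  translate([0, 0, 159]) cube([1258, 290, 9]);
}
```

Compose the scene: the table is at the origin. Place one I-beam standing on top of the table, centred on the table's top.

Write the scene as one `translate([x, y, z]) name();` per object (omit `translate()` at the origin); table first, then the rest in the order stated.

table();
translate([206, 344, 692]) I_beam();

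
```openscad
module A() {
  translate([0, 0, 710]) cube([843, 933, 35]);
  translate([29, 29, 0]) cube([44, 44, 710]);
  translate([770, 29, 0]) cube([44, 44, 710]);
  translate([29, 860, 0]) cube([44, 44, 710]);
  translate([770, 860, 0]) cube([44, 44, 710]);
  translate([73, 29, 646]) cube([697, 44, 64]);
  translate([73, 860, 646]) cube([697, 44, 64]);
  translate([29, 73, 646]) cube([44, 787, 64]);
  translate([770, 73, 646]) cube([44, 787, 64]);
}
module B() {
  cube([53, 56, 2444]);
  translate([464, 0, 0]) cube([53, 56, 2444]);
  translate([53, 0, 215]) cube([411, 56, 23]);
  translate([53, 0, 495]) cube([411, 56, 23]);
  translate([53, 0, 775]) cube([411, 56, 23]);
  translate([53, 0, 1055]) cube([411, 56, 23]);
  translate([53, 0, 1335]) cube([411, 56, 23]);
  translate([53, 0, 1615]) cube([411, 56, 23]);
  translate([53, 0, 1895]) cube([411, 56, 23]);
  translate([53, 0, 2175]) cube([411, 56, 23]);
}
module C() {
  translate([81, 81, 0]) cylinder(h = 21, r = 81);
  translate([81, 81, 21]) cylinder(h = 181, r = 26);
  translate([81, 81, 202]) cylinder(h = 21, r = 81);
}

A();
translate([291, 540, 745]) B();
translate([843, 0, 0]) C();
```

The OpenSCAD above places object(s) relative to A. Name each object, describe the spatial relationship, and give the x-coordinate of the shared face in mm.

A is a table. B is a ladder. C is a spool. The ladder is on top of the table. The spool is against the table's +x side, with their −y faces flush. The x-coordinate of the shared face is 843 mm.

The table's +x face and the spool's −x face are both at x = 843 mm.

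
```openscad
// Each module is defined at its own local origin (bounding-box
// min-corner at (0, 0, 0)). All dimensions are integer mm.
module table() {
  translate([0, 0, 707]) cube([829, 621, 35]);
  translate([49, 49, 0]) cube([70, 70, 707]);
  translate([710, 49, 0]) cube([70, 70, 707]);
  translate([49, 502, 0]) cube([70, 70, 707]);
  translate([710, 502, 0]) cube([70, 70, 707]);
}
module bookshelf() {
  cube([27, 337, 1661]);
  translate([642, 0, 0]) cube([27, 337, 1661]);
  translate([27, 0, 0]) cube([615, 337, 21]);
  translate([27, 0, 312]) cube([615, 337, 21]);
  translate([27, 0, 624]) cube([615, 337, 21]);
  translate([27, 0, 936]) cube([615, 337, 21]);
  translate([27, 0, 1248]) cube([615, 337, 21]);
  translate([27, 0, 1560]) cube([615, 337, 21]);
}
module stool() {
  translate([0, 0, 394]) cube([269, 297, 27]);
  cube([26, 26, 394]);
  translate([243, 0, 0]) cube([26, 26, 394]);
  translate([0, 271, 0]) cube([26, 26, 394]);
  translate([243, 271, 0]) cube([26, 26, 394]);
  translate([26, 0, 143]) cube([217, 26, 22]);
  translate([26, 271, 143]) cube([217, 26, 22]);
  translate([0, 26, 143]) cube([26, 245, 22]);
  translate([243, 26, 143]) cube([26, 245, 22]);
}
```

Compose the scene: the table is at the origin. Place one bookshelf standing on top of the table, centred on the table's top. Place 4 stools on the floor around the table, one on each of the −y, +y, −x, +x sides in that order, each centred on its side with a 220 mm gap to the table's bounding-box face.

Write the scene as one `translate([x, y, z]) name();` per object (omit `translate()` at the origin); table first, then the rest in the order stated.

table();
translate([80, 142, 742]) bookshelf();
translate([280, -517, 0]) stool();
translate([280, 841, 0]) stool();
translate([-489, 162, 0]) stool();
translate([1049, 162, 0]) stool();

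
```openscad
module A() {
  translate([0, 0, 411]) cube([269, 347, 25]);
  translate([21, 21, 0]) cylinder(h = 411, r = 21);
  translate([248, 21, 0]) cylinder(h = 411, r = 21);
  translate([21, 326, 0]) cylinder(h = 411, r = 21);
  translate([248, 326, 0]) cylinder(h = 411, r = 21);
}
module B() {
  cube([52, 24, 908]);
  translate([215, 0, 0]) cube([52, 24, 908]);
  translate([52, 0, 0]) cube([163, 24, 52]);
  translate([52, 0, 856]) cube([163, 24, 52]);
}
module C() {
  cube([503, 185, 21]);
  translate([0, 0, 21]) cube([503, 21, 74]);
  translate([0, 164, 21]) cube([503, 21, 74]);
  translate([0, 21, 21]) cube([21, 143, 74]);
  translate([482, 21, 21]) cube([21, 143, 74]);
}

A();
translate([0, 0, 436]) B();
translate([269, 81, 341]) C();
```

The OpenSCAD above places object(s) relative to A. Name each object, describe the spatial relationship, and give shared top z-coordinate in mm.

Both tops at z = 436 mm.

A is a stool. B is a picture frame. C is an open box. The picture frame is on top of the stool. The open box is beside the stool with their tops flush at z = 436. The shared top z-coordinate is 436 mm.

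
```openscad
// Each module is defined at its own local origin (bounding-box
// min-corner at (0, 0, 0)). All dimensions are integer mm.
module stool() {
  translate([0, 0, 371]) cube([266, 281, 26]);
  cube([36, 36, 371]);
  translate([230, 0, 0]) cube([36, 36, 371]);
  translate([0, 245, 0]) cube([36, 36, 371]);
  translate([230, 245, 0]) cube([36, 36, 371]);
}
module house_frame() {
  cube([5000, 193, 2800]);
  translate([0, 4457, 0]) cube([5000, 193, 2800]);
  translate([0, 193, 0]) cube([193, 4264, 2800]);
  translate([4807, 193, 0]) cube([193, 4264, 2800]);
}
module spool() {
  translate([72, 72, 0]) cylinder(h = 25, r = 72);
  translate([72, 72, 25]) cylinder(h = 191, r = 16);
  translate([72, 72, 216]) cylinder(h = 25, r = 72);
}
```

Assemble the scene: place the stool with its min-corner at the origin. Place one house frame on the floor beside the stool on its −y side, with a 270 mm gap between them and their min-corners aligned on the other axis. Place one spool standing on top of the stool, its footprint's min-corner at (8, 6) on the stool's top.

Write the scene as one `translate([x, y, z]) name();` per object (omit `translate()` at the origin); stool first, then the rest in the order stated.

stool();
translate([0, -4920, 0]) house_frame();
translate([8, 6, 397]) spool();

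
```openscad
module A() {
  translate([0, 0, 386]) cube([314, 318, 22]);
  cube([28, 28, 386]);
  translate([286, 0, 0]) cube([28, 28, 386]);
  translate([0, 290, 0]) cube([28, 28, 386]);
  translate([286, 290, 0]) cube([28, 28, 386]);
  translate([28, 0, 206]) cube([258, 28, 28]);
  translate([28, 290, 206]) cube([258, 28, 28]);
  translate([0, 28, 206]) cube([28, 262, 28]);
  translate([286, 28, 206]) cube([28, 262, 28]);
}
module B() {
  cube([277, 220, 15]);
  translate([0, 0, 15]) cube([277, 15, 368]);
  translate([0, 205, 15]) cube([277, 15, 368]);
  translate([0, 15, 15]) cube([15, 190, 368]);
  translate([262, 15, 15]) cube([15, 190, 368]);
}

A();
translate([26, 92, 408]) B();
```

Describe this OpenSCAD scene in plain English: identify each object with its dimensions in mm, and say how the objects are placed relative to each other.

A is a four-legged stool. The seat is a 314×318×22 mm slab whose top surface is at z = 408 mm; four square legs, each 28×28 mm in cross-section, run from the floor (z = 0) to the underside of the seat, each flush with a corner of the seat. Four stretchers, 28 mm wide and 28 mm tall, connect adjacent legs with their undersides at z = 206 mm, each running between the inner faces of the legs it joins and aligned with the legs' outer faces on the other axis.

B is an open-topped rectangular box: outside dimensions 277×220×383 mm, with a uniform wall and base thickness of 15 mm. The base is a full 277×220 slab on the floor; four walls sit on top of the base. The front and back walls (the −y and +y sides) span the full width; the two side walls fit between them.

The open box is on top of the stool.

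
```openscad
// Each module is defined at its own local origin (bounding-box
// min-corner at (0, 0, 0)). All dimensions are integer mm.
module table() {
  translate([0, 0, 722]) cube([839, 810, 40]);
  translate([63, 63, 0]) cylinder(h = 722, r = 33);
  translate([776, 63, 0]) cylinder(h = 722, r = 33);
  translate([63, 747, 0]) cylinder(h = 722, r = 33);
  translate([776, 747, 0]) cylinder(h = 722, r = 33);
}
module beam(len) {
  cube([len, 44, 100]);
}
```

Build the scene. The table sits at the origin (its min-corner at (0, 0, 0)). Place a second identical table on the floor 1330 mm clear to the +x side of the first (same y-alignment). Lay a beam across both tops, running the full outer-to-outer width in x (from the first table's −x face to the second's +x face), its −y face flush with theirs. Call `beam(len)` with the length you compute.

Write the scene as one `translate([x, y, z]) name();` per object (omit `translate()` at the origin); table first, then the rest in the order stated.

table();
translate([2169, 0, 0]) table();
translate([0, 0, 762]) beam(3008);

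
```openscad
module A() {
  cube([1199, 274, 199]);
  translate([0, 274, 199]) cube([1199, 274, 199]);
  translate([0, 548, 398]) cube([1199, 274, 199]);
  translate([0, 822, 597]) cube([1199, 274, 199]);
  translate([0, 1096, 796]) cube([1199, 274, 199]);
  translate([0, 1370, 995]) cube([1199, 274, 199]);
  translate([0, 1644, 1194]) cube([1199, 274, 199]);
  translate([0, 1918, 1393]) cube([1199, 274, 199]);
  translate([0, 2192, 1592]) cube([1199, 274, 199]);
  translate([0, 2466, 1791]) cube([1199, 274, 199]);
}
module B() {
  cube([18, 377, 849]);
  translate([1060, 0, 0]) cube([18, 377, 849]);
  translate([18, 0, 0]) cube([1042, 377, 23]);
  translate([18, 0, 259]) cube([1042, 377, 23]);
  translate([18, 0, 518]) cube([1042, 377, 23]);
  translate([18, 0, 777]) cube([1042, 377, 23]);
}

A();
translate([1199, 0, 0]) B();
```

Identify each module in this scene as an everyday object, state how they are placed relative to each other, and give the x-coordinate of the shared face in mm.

The staircase's +x face and the bookshelf's −x face are both at x = 1199 mm.

A is a staircase. B is a bookshelf. The bookshelf is against the staircase's +x side, with their −y faces flush. The x-coordinate of the shared face is 1199 mm.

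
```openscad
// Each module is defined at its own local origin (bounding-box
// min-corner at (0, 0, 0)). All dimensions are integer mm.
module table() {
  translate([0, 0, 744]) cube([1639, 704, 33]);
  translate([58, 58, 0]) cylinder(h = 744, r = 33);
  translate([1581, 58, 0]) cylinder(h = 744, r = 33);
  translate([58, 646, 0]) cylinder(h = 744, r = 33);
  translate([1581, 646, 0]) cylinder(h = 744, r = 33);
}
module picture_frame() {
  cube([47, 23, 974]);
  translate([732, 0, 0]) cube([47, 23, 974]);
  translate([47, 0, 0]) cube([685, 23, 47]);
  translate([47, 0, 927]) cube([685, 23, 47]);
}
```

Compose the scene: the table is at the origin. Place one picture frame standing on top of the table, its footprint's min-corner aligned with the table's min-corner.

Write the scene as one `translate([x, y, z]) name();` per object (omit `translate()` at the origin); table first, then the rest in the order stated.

table();
translate([0, 0, 777]) picture_frame();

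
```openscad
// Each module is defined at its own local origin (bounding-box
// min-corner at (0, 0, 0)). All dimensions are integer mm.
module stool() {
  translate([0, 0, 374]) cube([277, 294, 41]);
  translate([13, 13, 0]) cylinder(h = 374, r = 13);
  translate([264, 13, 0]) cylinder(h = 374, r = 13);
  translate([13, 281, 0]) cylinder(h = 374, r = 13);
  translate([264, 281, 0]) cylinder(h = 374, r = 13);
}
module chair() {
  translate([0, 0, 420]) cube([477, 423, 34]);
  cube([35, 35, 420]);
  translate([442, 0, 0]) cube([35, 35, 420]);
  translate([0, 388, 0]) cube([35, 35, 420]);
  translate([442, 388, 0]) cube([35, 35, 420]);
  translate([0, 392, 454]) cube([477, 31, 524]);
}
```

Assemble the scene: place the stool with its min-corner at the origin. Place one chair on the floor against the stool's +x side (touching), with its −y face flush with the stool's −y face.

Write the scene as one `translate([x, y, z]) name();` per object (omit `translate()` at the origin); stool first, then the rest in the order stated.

stool();
translate([277, 0, 0]) chair();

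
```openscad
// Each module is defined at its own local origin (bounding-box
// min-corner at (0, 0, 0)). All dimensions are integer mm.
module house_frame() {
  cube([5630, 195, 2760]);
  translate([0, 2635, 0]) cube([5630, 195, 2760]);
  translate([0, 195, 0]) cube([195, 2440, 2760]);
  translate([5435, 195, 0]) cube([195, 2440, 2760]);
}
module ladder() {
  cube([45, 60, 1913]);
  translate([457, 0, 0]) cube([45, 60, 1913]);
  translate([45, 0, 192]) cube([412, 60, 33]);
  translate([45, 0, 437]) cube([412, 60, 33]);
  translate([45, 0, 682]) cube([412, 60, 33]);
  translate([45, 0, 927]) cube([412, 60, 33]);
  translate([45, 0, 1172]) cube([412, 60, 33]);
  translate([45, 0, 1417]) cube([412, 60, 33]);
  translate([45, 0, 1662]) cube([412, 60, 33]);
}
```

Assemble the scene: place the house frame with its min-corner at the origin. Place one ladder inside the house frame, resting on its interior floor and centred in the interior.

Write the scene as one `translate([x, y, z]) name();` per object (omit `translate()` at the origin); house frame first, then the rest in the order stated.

house_frame();
translate([2564, 1385, 0]) ladder();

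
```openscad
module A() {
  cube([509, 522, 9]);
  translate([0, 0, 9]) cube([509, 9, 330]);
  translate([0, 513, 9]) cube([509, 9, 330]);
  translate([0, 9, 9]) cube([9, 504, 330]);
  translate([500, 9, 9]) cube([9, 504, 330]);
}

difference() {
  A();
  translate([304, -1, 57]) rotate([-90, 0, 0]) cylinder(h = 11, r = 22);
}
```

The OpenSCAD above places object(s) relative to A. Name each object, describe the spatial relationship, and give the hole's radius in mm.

A is an open box. The open box has a circular hole through its front wall. The hole's radius is 22 mm.

The subtracted cylinder has r = 22 mm.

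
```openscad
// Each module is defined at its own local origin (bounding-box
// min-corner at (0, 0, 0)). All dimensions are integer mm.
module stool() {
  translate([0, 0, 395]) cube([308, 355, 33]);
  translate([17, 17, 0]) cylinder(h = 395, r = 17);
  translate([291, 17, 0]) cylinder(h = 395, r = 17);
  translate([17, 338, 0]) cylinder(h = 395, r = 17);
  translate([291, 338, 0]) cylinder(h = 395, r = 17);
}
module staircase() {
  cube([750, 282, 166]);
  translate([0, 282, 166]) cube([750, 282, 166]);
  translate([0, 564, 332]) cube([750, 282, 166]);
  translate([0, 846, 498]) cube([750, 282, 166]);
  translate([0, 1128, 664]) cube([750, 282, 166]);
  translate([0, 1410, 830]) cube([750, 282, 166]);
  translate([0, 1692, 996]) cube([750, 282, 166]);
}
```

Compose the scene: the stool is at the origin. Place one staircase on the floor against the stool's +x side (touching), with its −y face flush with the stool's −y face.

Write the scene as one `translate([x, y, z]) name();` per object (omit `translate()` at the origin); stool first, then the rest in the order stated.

stool();
translate([308, 0, 0]) staircase();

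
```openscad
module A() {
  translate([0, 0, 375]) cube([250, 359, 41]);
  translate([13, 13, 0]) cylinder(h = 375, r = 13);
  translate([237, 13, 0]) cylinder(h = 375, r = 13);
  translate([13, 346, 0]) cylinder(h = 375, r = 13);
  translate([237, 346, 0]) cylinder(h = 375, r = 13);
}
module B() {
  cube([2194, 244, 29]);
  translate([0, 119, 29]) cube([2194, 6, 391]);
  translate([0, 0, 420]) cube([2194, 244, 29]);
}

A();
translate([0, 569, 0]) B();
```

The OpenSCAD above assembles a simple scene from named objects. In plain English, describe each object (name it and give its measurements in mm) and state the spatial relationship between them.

A is a simple wooden stool: a rectangular seat 250 mm (x) by 359 mm (y), 41 mm thick, top face at z = 416 mm, on four round legs, each 26 mm in diameter. The legs rest on z = 0, each leg's axis is inset half a diameter from the nearest pair of seat edges (so the leg's bounding box is flush with the corner).

B is an I-beam lying along x, 2194 mm long. Overall section height 449 mm. Two flanges 244 mm wide (y) and 29 mm thick, one on the floor and one at the top; a web 6 mm thick runs between them, centred on the flange width.

The I-beam is on the floor beside the stool on its +y side.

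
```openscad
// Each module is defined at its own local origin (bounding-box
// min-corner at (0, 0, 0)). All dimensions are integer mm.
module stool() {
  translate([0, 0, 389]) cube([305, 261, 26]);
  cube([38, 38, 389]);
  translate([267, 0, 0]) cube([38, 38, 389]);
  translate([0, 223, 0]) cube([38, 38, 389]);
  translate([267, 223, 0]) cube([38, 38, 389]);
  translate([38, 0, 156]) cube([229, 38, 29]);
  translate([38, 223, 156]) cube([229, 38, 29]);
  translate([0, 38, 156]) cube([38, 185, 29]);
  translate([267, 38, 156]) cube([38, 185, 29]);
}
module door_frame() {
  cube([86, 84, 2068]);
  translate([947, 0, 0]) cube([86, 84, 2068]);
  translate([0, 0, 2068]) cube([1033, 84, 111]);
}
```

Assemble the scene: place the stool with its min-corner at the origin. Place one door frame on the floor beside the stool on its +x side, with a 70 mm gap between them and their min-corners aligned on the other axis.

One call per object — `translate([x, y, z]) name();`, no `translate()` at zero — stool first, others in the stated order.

stool();
translate([375, 0, 0]) door_frame();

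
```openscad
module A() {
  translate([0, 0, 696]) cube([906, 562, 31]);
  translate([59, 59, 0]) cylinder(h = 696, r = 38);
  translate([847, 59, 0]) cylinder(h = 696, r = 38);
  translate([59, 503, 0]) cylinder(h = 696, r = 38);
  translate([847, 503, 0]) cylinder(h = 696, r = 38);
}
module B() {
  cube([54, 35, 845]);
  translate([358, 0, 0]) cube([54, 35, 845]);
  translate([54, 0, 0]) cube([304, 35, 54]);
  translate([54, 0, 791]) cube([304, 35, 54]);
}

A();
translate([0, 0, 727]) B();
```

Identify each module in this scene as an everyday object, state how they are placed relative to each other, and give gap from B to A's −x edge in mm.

A is a table. B is a picture frame. The picture frame is on top of the table. The gap from the picture frame to the table's −x edge is 0 mm.

The picture frame's min-x is at 0; the table's min-x is 0; gap = 0 mm.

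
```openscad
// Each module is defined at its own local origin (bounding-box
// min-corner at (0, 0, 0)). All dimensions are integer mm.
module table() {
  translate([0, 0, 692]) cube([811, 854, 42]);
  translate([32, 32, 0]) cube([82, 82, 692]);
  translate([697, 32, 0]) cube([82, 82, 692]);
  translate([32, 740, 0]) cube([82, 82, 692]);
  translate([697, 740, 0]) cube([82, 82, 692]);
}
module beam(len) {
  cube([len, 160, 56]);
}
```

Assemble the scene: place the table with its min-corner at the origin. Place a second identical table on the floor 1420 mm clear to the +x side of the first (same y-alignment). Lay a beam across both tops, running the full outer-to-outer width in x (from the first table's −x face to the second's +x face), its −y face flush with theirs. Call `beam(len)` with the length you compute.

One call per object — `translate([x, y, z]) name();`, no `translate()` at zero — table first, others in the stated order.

table();
translate([2231, 0, 0]) table();
translate([0, 0, 734]) beam(3042);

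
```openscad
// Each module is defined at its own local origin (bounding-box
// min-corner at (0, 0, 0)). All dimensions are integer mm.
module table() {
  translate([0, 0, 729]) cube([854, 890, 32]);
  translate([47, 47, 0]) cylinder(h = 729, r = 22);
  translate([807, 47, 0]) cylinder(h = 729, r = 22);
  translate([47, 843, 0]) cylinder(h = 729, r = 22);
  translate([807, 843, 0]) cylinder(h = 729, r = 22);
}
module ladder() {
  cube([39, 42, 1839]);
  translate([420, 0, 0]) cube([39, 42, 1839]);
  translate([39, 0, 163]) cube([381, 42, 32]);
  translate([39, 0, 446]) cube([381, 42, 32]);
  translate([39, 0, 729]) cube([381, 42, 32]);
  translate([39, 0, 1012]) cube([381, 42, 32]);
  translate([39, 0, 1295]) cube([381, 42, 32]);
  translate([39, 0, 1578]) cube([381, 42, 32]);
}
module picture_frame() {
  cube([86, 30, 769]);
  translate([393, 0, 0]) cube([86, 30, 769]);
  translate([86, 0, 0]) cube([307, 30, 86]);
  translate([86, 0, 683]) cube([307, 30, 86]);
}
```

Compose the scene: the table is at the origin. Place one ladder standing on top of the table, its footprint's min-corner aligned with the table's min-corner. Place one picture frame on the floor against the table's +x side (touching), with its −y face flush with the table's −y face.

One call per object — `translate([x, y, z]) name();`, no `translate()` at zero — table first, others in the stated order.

table();
translate([0, 0, 761]) ladder();
translate([854, 0, 0]) picture_frame();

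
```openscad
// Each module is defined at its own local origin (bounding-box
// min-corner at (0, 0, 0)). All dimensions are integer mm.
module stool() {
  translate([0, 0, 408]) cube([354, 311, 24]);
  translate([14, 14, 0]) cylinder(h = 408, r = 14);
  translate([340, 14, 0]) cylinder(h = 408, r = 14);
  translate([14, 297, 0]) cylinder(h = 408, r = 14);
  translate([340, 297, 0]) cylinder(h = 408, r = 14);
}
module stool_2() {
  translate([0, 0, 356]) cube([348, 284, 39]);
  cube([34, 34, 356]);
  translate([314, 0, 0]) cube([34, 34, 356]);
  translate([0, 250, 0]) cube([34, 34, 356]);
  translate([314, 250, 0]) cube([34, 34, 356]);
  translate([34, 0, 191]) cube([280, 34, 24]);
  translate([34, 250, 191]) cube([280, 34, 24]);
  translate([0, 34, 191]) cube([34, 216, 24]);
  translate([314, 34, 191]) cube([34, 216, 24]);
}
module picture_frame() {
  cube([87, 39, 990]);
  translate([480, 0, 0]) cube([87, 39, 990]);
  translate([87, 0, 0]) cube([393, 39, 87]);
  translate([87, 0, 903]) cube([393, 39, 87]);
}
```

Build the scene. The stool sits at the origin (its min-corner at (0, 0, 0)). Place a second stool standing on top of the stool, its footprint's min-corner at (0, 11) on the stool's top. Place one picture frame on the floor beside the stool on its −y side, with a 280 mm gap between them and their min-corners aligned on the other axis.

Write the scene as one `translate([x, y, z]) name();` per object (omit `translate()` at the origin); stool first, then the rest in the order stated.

stool();
translate([0, 11, 432]) stool_2();
translate([0, -319, 0]) picture_frame();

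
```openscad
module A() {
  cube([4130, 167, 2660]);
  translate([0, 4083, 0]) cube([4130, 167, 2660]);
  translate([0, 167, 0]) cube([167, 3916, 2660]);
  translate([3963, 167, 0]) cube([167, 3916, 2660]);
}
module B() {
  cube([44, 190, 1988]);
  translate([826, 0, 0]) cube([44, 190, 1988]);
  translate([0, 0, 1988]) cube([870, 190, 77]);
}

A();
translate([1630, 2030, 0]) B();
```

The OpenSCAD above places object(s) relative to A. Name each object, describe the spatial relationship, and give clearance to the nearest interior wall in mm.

A is a house frame. B is a door frame. The door frame sits inside the house frame, centred. The clearance to the nearest interior wall is 1463 mm.

Clearances: x = 1463, y = 1863; minimum 1463 mm.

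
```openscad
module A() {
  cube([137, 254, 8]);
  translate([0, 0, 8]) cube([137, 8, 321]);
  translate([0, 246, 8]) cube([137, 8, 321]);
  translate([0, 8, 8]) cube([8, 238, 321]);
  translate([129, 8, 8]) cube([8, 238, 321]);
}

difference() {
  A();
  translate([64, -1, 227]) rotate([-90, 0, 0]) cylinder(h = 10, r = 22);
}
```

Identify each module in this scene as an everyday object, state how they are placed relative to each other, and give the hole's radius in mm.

A is an open box. The open box has a circular hole through its front wall. The hole's radius is 22 mm.

The subtracted cylinder has r = 22 mm.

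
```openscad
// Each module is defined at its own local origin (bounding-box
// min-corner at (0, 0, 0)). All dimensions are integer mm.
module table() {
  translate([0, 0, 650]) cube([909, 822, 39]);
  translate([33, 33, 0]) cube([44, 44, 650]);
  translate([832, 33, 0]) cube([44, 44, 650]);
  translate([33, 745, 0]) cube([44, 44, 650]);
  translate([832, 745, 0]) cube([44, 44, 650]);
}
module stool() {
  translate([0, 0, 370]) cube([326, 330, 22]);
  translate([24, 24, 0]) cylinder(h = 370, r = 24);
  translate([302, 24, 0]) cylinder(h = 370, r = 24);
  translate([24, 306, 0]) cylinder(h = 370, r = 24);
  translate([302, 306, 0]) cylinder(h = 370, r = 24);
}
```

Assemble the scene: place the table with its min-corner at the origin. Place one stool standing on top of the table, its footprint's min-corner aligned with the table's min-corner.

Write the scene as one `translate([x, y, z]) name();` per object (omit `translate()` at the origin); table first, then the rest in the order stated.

table();
translate([0, 0, 689]) stool();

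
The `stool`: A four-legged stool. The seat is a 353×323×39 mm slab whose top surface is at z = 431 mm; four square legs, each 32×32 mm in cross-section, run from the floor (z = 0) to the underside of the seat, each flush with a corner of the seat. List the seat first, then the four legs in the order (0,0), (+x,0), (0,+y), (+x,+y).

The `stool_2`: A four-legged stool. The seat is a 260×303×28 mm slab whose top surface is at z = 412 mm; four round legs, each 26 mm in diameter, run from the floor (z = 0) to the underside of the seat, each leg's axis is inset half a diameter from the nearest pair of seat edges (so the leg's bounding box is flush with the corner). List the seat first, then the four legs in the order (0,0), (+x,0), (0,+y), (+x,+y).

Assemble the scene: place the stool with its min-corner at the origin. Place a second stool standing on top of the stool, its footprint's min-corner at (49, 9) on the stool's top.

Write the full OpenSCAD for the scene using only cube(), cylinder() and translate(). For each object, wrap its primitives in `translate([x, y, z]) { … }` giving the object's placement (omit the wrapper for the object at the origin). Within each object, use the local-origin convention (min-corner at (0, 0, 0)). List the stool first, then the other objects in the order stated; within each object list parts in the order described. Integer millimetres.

translate([0, 0, 392]) cube([353, 323, 39]);
cube([32, 32, 392]);
translate([321, 0, 0]) cube([32, 32, 392]);
translate([0, 291, 0]) cube([32, 32, 392]);
translate([321, 291, 0]) cube([32, 32, 392]);
translate([49, 9, 431]) {
  translate([0, 0, 384]) cube([260, 303, 28]);
  translate([13, 13, 0]) cylinder(h = 384, r = 13);
  translate([247, 13, 0]) cylinder(h = 384, r = 13);
  translate([13, 290, 0]) cylinder(h = 384, r = 13);
  translate([247, 290, 0]) cylinder(h = 384, r = 13);
}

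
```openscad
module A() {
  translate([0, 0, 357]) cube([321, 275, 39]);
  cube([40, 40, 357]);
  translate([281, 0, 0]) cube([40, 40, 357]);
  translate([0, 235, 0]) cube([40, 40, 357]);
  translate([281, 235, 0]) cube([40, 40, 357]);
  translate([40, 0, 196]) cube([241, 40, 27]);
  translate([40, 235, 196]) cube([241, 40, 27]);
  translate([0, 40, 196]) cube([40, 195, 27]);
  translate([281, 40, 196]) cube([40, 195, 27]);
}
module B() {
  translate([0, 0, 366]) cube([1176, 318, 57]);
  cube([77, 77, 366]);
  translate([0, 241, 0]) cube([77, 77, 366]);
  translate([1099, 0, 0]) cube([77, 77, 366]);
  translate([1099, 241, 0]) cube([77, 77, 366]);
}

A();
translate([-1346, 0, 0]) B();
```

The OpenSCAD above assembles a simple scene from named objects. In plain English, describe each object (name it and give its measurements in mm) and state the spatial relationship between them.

A is a four-legged stool. The seat is a 321×275×39 mm slab whose top surface is at z = 396 mm; four square legs, each 40×40 mm in cross-section, run from the floor (z = 0) to the underside of the seat, each flush with a corner of the seat. Four stretchers, 40 mm wide and 27 mm tall, connect adjacent legs with their undersides at z = 196 mm, each running between the inner faces of the legs it joins and aligned with the legs' outer faces on the other axis.

B is a bench: a 1176×318 mm seat slab, 57 mm thick, top at z = 423 mm, on four 77×77 mm square legs flush with the seat corners and standing on z = 0.

The bench is on the floor beside the stool on its −x side.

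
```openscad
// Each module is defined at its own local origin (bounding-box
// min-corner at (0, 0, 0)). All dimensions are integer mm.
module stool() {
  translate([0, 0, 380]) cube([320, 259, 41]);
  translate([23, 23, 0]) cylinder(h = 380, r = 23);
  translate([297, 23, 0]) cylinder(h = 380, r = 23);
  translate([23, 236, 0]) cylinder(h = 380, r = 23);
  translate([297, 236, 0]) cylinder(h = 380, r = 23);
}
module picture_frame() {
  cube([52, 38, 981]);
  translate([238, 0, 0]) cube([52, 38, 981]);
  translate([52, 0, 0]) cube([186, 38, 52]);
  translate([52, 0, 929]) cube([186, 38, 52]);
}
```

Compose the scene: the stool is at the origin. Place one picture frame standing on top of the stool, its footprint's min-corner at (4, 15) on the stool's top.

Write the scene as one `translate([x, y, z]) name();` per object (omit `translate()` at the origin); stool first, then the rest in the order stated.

stool();
translate([4, 15, 421]) picture_frame();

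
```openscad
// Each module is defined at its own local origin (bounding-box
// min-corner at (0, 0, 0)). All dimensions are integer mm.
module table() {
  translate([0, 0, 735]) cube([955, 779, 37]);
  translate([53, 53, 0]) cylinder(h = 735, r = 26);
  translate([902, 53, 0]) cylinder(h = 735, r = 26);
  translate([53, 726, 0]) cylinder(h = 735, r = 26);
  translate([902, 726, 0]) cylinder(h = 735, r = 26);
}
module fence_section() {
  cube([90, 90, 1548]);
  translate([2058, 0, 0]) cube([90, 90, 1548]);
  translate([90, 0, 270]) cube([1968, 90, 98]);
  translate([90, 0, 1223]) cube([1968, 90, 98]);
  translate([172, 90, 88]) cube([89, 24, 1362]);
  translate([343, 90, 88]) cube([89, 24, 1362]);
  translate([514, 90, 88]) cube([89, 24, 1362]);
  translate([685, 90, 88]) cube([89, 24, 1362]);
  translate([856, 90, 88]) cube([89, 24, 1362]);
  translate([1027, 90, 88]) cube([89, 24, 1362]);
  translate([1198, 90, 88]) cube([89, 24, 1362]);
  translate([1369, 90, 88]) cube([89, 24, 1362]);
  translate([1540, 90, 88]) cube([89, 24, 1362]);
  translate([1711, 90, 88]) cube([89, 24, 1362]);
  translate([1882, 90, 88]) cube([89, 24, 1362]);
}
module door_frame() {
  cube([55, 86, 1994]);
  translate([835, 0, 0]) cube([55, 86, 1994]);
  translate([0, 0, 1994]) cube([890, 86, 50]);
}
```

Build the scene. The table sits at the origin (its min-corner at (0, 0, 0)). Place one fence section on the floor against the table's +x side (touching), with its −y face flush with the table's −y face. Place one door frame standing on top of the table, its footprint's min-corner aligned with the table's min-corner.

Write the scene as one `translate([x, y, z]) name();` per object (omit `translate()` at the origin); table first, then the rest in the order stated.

table();
translate([955, 0, 0]) fence_section();
translate([0, 0, 772]) door_frame();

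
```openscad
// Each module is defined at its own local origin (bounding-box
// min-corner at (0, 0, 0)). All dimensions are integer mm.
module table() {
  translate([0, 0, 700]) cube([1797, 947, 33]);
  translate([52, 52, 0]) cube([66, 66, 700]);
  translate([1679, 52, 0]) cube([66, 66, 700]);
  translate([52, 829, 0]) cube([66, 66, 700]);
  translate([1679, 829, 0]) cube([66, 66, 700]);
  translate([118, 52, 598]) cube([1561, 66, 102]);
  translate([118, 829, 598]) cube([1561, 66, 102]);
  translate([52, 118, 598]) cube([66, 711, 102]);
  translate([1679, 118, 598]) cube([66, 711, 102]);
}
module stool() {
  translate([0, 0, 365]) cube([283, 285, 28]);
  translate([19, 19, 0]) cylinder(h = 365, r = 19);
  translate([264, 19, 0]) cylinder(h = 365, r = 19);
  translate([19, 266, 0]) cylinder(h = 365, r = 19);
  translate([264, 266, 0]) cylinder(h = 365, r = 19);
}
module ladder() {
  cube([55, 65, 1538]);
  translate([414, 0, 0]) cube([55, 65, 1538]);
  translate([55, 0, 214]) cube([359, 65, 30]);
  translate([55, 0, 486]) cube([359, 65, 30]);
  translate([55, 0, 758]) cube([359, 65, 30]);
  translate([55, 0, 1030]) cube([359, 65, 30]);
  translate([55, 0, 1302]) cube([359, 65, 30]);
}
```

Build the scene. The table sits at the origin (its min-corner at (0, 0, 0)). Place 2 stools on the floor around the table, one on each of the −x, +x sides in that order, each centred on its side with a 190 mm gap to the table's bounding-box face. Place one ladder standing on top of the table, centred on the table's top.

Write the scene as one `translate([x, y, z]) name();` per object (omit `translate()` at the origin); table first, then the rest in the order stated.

table();
translate([-473, 331, 0]) stool();
translate([1987, 331, 0]) stool();
translate([664, 441, 733]) ladder();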